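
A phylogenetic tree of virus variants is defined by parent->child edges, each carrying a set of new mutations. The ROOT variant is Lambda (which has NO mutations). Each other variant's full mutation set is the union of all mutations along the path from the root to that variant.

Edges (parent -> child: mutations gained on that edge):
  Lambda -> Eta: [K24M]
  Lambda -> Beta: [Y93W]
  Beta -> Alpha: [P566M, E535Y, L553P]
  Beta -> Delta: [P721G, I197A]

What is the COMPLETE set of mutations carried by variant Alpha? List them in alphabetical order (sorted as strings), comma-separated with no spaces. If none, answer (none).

At Lambda: gained [] -> total []
At Beta: gained ['Y93W'] -> total ['Y93W']
At Alpha: gained ['P566M', 'E535Y', 'L553P'] -> total ['E535Y', 'L553P', 'P566M', 'Y93W']

Answer: E535Y,L553P,P566M,Y93W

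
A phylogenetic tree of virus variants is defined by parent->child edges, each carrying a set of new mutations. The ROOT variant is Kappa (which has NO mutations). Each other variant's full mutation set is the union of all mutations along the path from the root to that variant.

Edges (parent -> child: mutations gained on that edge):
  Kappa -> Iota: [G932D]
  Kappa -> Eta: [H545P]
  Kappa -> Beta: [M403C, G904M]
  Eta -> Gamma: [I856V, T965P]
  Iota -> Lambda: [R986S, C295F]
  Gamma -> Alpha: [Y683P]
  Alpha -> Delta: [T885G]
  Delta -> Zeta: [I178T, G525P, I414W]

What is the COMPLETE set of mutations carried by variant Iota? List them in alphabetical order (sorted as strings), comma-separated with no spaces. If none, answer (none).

At Kappa: gained [] -> total []
At Iota: gained ['G932D'] -> total ['G932D']

Answer: G932D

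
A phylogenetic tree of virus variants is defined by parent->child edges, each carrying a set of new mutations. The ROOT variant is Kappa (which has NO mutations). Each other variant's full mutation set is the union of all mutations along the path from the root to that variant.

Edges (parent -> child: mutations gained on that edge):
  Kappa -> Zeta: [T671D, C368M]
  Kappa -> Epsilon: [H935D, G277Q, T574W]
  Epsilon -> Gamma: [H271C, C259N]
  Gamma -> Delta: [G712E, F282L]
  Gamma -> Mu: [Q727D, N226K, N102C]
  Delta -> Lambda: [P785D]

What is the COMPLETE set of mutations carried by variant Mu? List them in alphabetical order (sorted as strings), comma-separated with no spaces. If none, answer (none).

Answer: C259N,G277Q,H271C,H935D,N102C,N226K,Q727D,T574W

Derivation:
At Kappa: gained [] -> total []
At Epsilon: gained ['H935D', 'G277Q', 'T574W'] -> total ['G277Q', 'H935D', 'T574W']
At Gamma: gained ['H271C', 'C259N'] -> total ['C259N', 'G277Q', 'H271C', 'H935D', 'T574W']
At Mu: gained ['Q727D', 'N226K', 'N102C'] -> total ['C259N', 'G277Q', 'H271C', 'H935D', 'N102C', 'N226K', 'Q727D', 'T574W']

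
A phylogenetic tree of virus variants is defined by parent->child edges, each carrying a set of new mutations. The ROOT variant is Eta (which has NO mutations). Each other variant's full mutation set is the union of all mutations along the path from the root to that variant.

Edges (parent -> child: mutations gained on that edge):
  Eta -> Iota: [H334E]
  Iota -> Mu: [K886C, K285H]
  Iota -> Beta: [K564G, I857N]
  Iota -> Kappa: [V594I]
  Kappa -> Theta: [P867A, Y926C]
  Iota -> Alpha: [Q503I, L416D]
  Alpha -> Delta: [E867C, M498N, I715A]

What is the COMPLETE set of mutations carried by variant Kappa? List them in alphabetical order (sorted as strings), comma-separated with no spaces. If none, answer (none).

At Eta: gained [] -> total []
At Iota: gained ['H334E'] -> total ['H334E']
At Kappa: gained ['V594I'] -> total ['H334E', 'V594I']

Answer: H334E,V594I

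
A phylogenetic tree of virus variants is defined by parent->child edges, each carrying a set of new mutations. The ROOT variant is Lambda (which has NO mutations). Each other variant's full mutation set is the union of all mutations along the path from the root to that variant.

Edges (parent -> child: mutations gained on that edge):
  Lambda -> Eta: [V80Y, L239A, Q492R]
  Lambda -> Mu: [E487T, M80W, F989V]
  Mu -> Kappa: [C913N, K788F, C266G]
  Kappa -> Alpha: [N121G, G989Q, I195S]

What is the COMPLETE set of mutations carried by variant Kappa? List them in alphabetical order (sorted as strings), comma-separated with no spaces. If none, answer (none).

At Lambda: gained [] -> total []
At Mu: gained ['E487T', 'M80W', 'F989V'] -> total ['E487T', 'F989V', 'M80W']
At Kappa: gained ['C913N', 'K788F', 'C266G'] -> total ['C266G', 'C913N', 'E487T', 'F989V', 'K788F', 'M80W']

Answer: C266G,C913N,E487T,F989V,K788F,M80W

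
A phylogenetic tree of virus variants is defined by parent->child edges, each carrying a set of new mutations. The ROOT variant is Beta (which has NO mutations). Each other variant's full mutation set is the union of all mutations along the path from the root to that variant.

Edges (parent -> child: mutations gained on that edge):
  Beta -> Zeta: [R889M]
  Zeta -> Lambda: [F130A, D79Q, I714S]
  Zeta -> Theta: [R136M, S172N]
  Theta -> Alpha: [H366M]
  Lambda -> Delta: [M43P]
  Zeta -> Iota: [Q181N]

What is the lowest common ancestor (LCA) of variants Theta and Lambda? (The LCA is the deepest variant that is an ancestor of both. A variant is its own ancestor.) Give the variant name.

Path from root to Theta: Beta -> Zeta -> Theta
  ancestors of Theta: {Beta, Zeta, Theta}
Path from root to Lambda: Beta -> Zeta -> Lambda
  ancestors of Lambda: {Beta, Zeta, Lambda}
Common ancestors: {Beta, Zeta}
Walk up from Lambda: Lambda (not in ancestors of Theta), Zeta (in ancestors of Theta), Beta (in ancestors of Theta)
Deepest common ancestor (LCA) = Zeta

Answer: Zeta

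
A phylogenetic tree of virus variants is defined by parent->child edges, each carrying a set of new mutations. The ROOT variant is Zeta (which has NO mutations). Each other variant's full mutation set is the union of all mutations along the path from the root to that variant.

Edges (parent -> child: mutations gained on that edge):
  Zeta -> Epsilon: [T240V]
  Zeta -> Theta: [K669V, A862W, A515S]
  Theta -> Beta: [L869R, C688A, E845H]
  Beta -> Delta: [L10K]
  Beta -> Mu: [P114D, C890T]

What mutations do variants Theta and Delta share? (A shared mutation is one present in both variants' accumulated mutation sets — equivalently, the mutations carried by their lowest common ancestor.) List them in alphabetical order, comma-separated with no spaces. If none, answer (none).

Answer: A515S,A862W,K669V

Derivation:
Accumulating mutations along path to Theta:
  At Zeta: gained [] -> total []
  At Theta: gained ['K669V', 'A862W', 'A515S'] -> total ['A515S', 'A862W', 'K669V']
Mutations(Theta) = ['A515S', 'A862W', 'K669V']
Accumulating mutations along path to Delta:
  At Zeta: gained [] -> total []
  At Theta: gained ['K669V', 'A862W', 'A515S'] -> total ['A515S', 'A862W', 'K669V']
  At Beta: gained ['L869R', 'C688A', 'E845H'] -> total ['A515S', 'A862W', 'C688A', 'E845H', 'K669V', 'L869R']
  At Delta: gained ['L10K'] -> total ['A515S', 'A862W', 'C688A', 'E845H', 'K669V', 'L10K', 'L869R']
Mutations(Delta) = ['A515S', 'A862W', 'C688A', 'E845H', 'K669V', 'L10K', 'L869R']
Intersection: ['A515S', 'A862W', 'K669V'] ∩ ['A515S', 'A862W', 'C688A', 'E845H', 'K669V', 'L10K', 'L869R'] = ['A515S', 'A862W', 'K669V']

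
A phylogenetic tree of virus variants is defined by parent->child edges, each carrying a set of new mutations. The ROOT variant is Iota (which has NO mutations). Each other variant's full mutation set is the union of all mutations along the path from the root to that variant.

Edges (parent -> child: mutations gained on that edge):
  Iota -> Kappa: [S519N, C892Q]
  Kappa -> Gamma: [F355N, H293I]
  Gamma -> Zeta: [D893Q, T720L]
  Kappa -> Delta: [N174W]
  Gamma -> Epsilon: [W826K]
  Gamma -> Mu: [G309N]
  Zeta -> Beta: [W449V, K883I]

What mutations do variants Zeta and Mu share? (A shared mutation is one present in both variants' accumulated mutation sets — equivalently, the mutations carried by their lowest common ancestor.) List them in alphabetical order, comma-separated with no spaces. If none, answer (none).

Answer: C892Q,F355N,H293I,S519N

Derivation:
Accumulating mutations along path to Zeta:
  At Iota: gained [] -> total []
  At Kappa: gained ['S519N', 'C892Q'] -> total ['C892Q', 'S519N']
  At Gamma: gained ['F355N', 'H293I'] -> total ['C892Q', 'F355N', 'H293I', 'S519N']
  At Zeta: gained ['D893Q', 'T720L'] -> total ['C892Q', 'D893Q', 'F355N', 'H293I', 'S519N', 'T720L']
Mutations(Zeta) = ['C892Q', 'D893Q', 'F355N', 'H293I', 'S519N', 'T720L']
Accumulating mutations along path to Mu:
  At Iota: gained [] -> total []
  At Kappa: gained ['S519N', 'C892Q'] -> total ['C892Q', 'S519N']
  At Gamma: gained ['F355N', 'H293I'] -> total ['C892Q', 'F355N', 'H293I', 'S519N']
  At Mu: gained ['G309N'] -> total ['C892Q', 'F355N', 'G309N', 'H293I', 'S519N']
Mutations(Mu) = ['C892Q', 'F355N', 'G309N', 'H293I', 'S519N']
Intersection: ['C892Q', 'D893Q', 'F355N', 'H293I', 'S519N', 'T720L'] ∩ ['C892Q', 'F355N', 'G309N', 'H293I', 'S519N'] = ['C892Q', 'F355N', 'H293I', 'S519N']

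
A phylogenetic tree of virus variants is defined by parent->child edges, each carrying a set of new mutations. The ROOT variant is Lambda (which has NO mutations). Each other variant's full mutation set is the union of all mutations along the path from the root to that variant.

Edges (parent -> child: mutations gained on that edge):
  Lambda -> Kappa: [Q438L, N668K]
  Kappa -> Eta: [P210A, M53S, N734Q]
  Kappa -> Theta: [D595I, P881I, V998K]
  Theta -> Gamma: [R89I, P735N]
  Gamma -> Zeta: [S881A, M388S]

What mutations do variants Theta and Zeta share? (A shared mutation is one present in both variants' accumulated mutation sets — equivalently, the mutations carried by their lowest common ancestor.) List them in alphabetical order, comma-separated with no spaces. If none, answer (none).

Accumulating mutations along path to Theta:
  At Lambda: gained [] -> total []
  At Kappa: gained ['Q438L', 'N668K'] -> total ['N668K', 'Q438L']
  At Theta: gained ['D595I', 'P881I', 'V998K'] -> total ['D595I', 'N668K', 'P881I', 'Q438L', 'V998K']
Mutations(Theta) = ['D595I', 'N668K', 'P881I', 'Q438L', 'V998K']
Accumulating mutations along path to Zeta:
  At Lambda: gained [] -> total []
  At Kappa: gained ['Q438L', 'N668K'] -> total ['N668K', 'Q438L']
  At Theta: gained ['D595I', 'P881I', 'V998K'] -> total ['D595I', 'N668K', 'P881I', 'Q438L', 'V998K']
  At Gamma: gained ['R89I', 'P735N'] -> total ['D595I', 'N668K', 'P735N', 'P881I', 'Q438L', 'R89I', 'V998K']
  At Zeta: gained ['S881A', 'M388S'] -> total ['D595I', 'M388S', 'N668K', 'P735N', 'P881I', 'Q438L', 'R89I', 'S881A', 'V998K']
Mutations(Zeta) = ['D595I', 'M388S', 'N668K', 'P735N', 'P881I', 'Q438L', 'R89I', 'S881A', 'V998K']
Intersection: ['D595I', 'N668K', 'P881I', 'Q438L', 'V998K'] ∩ ['D595I', 'M388S', 'N668K', 'P735N', 'P881I', 'Q438L', 'R89I', 'S881A', 'V998K'] = ['D595I', 'N668K', 'P881I', 'Q438L', 'V998K']

Answer: D595I,N668K,P881I,Q438L,V998K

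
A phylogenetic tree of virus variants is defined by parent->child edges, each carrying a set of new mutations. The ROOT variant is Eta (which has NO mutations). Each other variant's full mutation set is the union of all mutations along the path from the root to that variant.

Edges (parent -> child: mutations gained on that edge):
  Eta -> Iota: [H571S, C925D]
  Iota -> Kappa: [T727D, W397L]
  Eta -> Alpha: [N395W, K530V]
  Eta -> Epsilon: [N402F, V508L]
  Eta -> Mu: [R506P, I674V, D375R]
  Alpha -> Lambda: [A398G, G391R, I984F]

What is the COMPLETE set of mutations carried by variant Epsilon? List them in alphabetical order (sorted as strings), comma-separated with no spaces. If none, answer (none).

At Eta: gained [] -> total []
At Epsilon: gained ['N402F', 'V508L'] -> total ['N402F', 'V508L']

Answer: N402F,V508L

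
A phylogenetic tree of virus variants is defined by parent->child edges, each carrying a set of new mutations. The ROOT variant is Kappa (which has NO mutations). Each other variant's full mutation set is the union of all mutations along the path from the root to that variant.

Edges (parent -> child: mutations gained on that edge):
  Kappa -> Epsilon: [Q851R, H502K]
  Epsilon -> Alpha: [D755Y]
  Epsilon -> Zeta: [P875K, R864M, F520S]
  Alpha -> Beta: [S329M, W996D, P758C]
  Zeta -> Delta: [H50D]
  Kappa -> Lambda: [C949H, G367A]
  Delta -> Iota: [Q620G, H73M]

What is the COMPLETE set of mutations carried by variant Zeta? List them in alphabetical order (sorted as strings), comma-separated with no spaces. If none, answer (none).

At Kappa: gained [] -> total []
At Epsilon: gained ['Q851R', 'H502K'] -> total ['H502K', 'Q851R']
At Zeta: gained ['P875K', 'R864M', 'F520S'] -> total ['F520S', 'H502K', 'P875K', 'Q851R', 'R864M']

Answer: F520S,H502K,P875K,Q851R,R864M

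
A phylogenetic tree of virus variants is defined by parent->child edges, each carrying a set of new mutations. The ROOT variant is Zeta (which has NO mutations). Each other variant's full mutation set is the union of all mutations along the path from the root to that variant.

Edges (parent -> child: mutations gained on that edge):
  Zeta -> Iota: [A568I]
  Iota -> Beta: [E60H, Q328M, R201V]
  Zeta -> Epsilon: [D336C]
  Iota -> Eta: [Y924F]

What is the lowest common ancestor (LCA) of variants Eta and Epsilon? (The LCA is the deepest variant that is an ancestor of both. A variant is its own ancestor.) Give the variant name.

Path from root to Eta: Zeta -> Iota -> Eta
  ancestors of Eta: {Zeta, Iota, Eta}
Path from root to Epsilon: Zeta -> Epsilon
  ancestors of Epsilon: {Zeta, Epsilon}
Common ancestors: {Zeta}
Walk up from Epsilon: Epsilon (not in ancestors of Eta), Zeta (in ancestors of Eta)
Deepest common ancestor (LCA) = Zeta

Answer: Zeta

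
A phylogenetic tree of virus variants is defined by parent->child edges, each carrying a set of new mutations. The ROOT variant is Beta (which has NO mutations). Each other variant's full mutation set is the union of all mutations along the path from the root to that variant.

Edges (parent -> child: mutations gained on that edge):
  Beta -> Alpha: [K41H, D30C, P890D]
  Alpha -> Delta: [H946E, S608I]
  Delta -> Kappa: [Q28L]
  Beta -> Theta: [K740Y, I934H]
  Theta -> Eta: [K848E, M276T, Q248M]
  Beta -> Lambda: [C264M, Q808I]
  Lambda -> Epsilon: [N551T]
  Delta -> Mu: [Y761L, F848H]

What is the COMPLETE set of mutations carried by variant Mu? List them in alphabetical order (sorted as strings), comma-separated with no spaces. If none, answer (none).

Answer: D30C,F848H,H946E,K41H,P890D,S608I,Y761L

Derivation:
At Beta: gained [] -> total []
At Alpha: gained ['K41H', 'D30C', 'P890D'] -> total ['D30C', 'K41H', 'P890D']
At Delta: gained ['H946E', 'S608I'] -> total ['D30C', 'H946E', 'K41H', 'P890D', 'S608I']
At Mu: gained ['Y761L', 'F848H'] -> total ['D30C', 'F848H', 'H946E', 'K41H', 'P890D', 'S608I', 'Y761L']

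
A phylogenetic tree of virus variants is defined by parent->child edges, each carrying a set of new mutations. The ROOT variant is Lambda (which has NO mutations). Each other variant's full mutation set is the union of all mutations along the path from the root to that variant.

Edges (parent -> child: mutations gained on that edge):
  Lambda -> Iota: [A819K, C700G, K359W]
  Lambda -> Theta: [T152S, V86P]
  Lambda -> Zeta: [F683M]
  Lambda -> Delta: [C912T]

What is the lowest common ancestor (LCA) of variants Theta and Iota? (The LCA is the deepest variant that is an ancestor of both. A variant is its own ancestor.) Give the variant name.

Answer: Lambda

Derivation:
Path from root to Theta: Lambda -> Theta
  ancestors of Theta: {Lambda, Theta}
Path from root to Iota: Lambda -> Iota
  ancestors of Iota: {Lambda, Iota}
Common ancestors: {Lambda}
Walk up from Iota: Iota (not in ancestors of Theta), Lambda (in ancestors of Theta)
Deepest common ancestor (LCA) = Lambda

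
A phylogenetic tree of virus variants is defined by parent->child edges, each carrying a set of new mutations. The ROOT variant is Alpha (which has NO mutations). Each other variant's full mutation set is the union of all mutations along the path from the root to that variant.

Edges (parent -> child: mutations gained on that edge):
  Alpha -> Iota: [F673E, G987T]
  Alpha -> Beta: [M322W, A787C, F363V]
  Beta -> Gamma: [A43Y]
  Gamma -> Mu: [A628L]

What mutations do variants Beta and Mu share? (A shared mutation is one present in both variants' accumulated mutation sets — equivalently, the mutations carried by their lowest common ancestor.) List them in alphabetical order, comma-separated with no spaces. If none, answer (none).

Accumulating mutations along path to Beta:
  At Alpha: gained [] -> total []
  At Beta: gained ['M322W', 'A787C', 'F363V'] -> total ['A787C', 'F363V', 'M322W']
Mutations(Beta) = ['A787C', 'F363V', 'M322W']
Accumulating mutations along path to Mu:
  At Alpha: gained [] -> total []
  At Beta: gained ['M322W', 'A787C', 'F363V'] -> total ['A787C', 'F363V', 'M322W']
  At Gamma: gained ['A43Y'] -> total ['A43Y', 'A787C', 'F363V', 'M322W']
  At Mu: gained ['A628L'] -> total ['A43Y', 'A628L', 'A787C', 'F363V', 'M322W']
Mutations(Mu) = ['A43Y', 'A628L', 'A787C', 'F363V', 'M322W']
Intersection: ['A787C', 'F363V', 'M322W'] ∩ ['A43Y', 'A628L', 'A787C', 'F363V', 'M322W'] = ['A787C', 'F363V', 'M322W']

Answer: A787C,F363V,M322W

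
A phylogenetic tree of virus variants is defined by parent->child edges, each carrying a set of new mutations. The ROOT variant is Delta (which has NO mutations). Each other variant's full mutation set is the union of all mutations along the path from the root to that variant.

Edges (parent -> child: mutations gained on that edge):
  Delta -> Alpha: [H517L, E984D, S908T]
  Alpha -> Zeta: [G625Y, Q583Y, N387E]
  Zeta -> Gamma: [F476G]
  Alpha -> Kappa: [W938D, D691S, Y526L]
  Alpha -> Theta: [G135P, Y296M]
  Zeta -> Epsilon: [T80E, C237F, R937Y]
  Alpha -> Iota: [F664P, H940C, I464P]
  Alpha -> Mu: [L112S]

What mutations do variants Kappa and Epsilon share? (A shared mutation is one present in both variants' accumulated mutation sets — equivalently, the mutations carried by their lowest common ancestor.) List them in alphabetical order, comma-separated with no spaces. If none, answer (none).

Accumulating mutations along path to Kappa:
  At Delta: gained [] -> total []
  At Alpha: gained ['H517L', 'E984D', 'S908T'] -> total ['E984D', 'H517L', 'S908T']
  At Kappa: gained ['W938D', 'D691S', 'Y526L'] -> total ['D691S', 'E984D', 'H517L', 'S908T', 'W938D', 'Y526L']
Mutations(Kappa) = ['D691S', 'E984D', 'H517L', 'S908T', 'W938D', 'Y526L']
Accumulating mutations along path to Epsilon:
  At Delta: gained [] -> total []
  At Alpha: gained ['H517L', 'E984D', 'S908T'] -> total ['E984D', 'H517L', 'S908T']
  At Zeta: gained ['G625Y', 'Q583Y', 'N387E'] -> total ['E984D', 'G625Y', 'H517L', 'N387E', 'Q583Y', 'S908T']
  At Epsilon: gained ['T80E', 'C237F', 'R937Y'] -> total ['C237F', 'E984D', 'G625Y', 'H517L', 'N387E', 'Q583Y', 'R937Y', 'S908T', 'T80E']
Mutations(Epsilon) = ['C237F', 'E984D', 'G625Y', 'H517L', 'N387E', 'Q583Y', 'R937Y', 'S908T', 'T80E']
Intersection: ['D691S', 'E984D', 'H517L', 'S908T', 'W938D', 'Y526L'] ∩ ['C237F', 'E984D', 'G625Y', 'H517L', 'N387E', 'Q583Y', 'R937Y', 'S908T', 'T80E'] = ['E984D', 'H517L', 'S908T']

Answer: E984D,H517L,S908T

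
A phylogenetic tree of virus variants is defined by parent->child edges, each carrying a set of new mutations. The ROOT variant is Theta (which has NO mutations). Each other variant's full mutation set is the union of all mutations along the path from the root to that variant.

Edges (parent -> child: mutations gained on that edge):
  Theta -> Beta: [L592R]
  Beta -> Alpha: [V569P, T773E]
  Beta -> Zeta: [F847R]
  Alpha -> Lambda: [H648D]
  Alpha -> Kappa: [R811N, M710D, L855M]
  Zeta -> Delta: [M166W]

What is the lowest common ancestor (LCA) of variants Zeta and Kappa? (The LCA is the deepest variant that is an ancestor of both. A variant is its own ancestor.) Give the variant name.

Answer: Beta

Derivation:
Path from root to Zeta: Theta -> Beta -> Zeta
  ancestors of Zeta: {Theta, Beta, Zeta}
Path from root to Kappa: Theta -> Beta -> Alpha -> Kappa
  ancestors of Kappa: {Theta, Beta, Alpha, Kappa}
Common ancestors: {Theta, Beta}
Walk up from Kappa: Kappa (not in ancestors of Zeta), Alpha (not in ancestors of Zeta), Beta (in ancestors of Zeta), Theta (in ancestors of Zeta)
Deepest common ancestor (LCA) = Beta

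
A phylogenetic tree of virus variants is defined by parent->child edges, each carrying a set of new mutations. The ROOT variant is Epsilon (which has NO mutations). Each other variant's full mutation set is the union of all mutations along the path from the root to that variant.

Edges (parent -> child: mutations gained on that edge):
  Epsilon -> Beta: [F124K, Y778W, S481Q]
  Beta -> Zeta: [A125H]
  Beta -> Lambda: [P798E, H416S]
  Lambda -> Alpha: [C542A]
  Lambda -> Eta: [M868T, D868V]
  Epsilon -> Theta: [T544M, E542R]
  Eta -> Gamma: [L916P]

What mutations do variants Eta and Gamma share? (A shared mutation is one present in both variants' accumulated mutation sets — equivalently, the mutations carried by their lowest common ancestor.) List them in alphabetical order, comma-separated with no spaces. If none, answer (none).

Answer: D868V,F124K,H416S,M868T,P798E,S481Q,Y778W

Derivation:
Accumulating mutations along path to Eta:
  At Epsilon: gained [] -> total []
  At Beta: gained ['F124K', 'Y778W', 'S481Q'] -> total ['F124K', 'S481Q', 'Y778W']
  At Lambda: gained ['P798E', 'H416S'] -> total ['F124K', 'H416S', 'P798E', 'S481Q', 'Y778W']
  At Eta: gained ['M868T', 'D868V'] -> total ['D868V', 'F124K', 'H416S', 'M868T', 'P798E', 'S481Q', 'Y778W']
Mutations(Eta) = ['D868V', 'F124K', 'H416S', 'M868T', 'P798E', 'S481Q', 'Y778W']
Accumulating mutations along path to Gamma:
  At Epsilon: gained [] -> total []
  At Beta: gained ['F124K', 'Y778W', 'S481Q'] -> total ['F124K', 'S481Q', 'Y778W']
  At Lambda: gained ['P798E', 'H416S'] -> total ['F124K', 'H416S', 'P798E', 'S481Q', 'Y778W']
  At Eta: gained ['M868T', 'D868V'] -> total ['D868V', 'F124K', 'H416S', 'M868T', 'P798E', 'S481Q', 'Y778W']
  At Gamma: gained ['L916P'] -> total ['D868V', 'F124K', 'H416S', 'L916P', 'M868T', 'P798E', 'S481Q', 'Y778W']
Mutations(Gamma) = ['D868V', 'F124K', 'H416S', 'L916P', 'M868T', 'P798E', 'S481Q', 'Y778W']
Intersection: ['D868V', 'F124K', 'H416S', 'M868T', 'P798E', 'S481Q', 'Y778W'] ∩ ['D868V', 'F124K', 'H416S', 'L916P', 'M868T', 'P798E', 'S481Q', 'Y778W'] = ['D868V', 'F124K', 'H416S', 'M868T', 'P798E', 'S481Q', 'Y778W']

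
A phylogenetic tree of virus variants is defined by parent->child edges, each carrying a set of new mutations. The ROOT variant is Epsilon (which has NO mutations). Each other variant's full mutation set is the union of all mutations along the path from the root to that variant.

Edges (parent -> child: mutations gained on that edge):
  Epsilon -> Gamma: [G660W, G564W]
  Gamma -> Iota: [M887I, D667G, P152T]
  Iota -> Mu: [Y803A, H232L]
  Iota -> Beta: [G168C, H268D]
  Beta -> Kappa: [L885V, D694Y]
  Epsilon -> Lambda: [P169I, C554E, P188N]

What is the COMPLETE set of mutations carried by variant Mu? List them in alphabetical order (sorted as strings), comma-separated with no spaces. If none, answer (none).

At Epsilon: gained [] -> total []
At Gamma: gained ['G660W', 'G564W'] -> total ['G564W', 'G660W']
At Iota: gained ['M887I', 'D667G', 'P152T'] -> total ['D667G', 'G564W', 'G660W', 'M887I', 'P152T']
At Mu: gained ['Y803A', 'H232L'] -> total ['D667G', 'G564W', 'G660W', 'H232L', 'M887I', 'P152T', 'Y803A']

Answer: D667G,G564W,G660W,H232L,M887I,P152T,Y803A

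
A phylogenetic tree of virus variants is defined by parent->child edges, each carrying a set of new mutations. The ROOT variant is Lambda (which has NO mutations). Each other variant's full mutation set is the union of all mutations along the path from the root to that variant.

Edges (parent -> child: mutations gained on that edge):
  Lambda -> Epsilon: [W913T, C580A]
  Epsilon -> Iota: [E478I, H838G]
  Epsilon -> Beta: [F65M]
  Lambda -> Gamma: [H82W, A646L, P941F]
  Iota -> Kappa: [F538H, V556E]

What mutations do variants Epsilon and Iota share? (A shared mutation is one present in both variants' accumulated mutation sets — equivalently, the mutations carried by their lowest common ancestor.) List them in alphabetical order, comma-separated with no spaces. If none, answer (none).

Accumulating mutations along path to Epsilon:
  At Lambda: gained [] -> total []
  At Epsilon: gained ['W913T', 'C580A'] -> total ['C580A', 'W913T']
Mutations(Epsilon) = ['C580A', 'W913T']
Accumulating mutations along path to Iota:
  At Lambda: gained [] -> total []
  At Epsilon: gained ['W913T', 'C580A'] -> total ['C580A', 'W913T']
  At Iota: gained ['E478I', 'H838G'] -> total ['C580A', 'E478I', 'H838G', 'W913T']
Mutations(Iota) = ['C580A', 'E478I', 'H838G', 'W913T']
Intersection: ['C580A', 'W913T'] ∩ ['C580A', 'E478I', 'H838G', 'W913T'] = ['C580A', 'W913T']

Answer: C580A,W913T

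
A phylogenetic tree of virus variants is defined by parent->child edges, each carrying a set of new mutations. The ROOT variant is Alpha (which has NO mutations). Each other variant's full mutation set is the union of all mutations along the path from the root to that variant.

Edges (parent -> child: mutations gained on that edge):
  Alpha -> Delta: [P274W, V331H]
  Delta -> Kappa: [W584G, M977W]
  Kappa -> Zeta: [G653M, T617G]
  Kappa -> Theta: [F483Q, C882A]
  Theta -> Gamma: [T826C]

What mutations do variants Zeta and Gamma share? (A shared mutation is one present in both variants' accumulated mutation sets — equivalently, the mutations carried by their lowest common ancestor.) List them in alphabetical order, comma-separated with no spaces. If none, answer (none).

Accumulating mutations along path to Zeta:
  At Alpha: gained [] -> total []
  At Delta: gained ['P274W', 'V331H'] -> total ['P274W', 'V331H']
  At Kappa: gained ['W584G', 'M977W'] -> total ['M977W', 'P274W', 'V331H', 'W584G']
  At Zeta: gained ['G653M', 'T617G'] -> total ['G653M', 'M977W', 'P274W', 'T617G', 'V331H', 'W584G']
Mutations(Zeta) = ['G653M', 'M977W', 'P274W', 'T617G', 'V331H', 'W584G']
Accumulating mutations along path to Gamma:
  At Alpha: gained [] -> total []
  At Delta: gained ['P274W', 'V331H'] -> total ['P274W', 'V331H']
  At Kappa: gained ['W584G', 'M977W'] -> total ['M977W', 'P274W', 'V331H', 'W584G']
  At Theta: gained ['F483Q', 'C882A'] -> total ['C882A', 'F483Q', 'M977W', 'P274W', 'V331H', 'W584G']
  At Gamma: gained ['T826C'] -> total ['C882A', 'F483Q', 'M977W', 'P274W', 'T826C', 'V331H', 'W584G']
Mutations(Gamma) = ['C882A', 'F483Q', 'M977W', 'P274W', 'T826C', 'V331H', 'W584G']
Intersection: ['G653M', 'M977W', 'P274W', 'T617G', 'V331H', 'W584G'] ∩ ['C882A', 'F483Q', 'M977W', 'P274W', 'T826C', 'V331H', 'W584G'] = ['M977W', 'P274W', 'V331H', 'W584G']

Answer: M977W,P274W,V331H,W584G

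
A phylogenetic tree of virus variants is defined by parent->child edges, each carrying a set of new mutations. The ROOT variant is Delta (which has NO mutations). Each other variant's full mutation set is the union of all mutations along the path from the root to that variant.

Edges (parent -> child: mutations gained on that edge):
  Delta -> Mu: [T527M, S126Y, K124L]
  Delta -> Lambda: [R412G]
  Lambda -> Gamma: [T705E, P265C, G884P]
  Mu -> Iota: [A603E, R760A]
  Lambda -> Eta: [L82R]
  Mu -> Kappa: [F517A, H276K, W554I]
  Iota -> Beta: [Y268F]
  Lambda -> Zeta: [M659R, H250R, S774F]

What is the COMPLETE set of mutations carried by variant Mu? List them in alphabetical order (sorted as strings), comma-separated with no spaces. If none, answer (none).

Answer: K124L,S126Y,T527M

Derivation:
At Delta: gained [] -> total []
At Mu: gained ['T527M', 'S126Y', 'K124L'] -> total ['K124L', 'S126Y', 'T527M']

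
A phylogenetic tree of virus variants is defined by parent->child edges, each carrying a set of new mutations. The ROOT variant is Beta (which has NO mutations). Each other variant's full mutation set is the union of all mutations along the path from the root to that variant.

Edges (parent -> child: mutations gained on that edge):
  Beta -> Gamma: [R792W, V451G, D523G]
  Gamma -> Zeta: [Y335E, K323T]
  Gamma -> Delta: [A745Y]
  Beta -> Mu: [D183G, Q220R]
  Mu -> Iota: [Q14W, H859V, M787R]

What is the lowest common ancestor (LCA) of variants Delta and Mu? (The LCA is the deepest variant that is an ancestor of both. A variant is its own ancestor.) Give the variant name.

Answer: Beta

Derivation:
Path from root to Delta: Beta -> Gamma -> Delta
  ancestors of Delta: {Beta, Gamma, Delta}
Path from root to Mu: Beta -> Mu
  ancestors of Mu: {Beta, Mu}
Common ancestors: {Beta}
Walk up from Mu: Mu (not in ancestors of Delta), Beta (in ancestors of Delta)
Deepest common ancestor (LCA) = Beta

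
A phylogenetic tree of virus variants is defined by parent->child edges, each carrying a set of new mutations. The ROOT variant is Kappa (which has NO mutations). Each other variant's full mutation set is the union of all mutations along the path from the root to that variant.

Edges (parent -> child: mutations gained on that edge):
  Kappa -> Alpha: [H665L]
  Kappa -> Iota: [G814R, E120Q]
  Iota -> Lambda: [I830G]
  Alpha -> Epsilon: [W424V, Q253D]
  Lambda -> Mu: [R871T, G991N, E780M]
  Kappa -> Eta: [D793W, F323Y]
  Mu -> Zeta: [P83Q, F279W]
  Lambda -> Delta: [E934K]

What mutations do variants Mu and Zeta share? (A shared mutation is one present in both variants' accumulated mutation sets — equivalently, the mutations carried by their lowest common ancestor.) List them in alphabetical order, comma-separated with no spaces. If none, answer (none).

Answer: E120Q,E780M,G814R,G991N,I830G,R871T

Derivation:
Accumulating mutations along path to Mu:
  At Kappa: gained [] -> total []
  At Iota: gained ['G814R', 'E120Q'] -> total ['E120Q', 'G814R']
  At Lambda: gained ['I830G'] -> total ['E120Q', 'G814R', 'I830G']
  At Mu: gained ['R871T', 'G991N', 'E780M'] -> total ['E120Q', 'E780M', 'G814R', 'G991N', 'I830G', 'R871T']
Mutations(Mu) = ['E120Q', 'E780M', 'G814R', 'G991N', 'I830G', 'R871T']
Accumulating mutations along path to Zeta:
  At Kappa: gained [] -> total []
  At Iota: gained ['G814R', 'E120Q'] -> total ['E120Q', 'G814R']
  At Lambda: gained ['I830G'] -> total ['E120Q', 'G814R', 'I830G']
  At Mu: gained ['R871T', 'G991N', 'E780M'] -> total ['E120Q', 'E780M', 'G814R', 'G991N', 'I830G', 'R871T']
  At Zeta: gained ['P83Q', 'F279W'] -> total ['E120Q', 'E780M', 'F279W', 'G814R', 'G991N', 'I830G', 'P83Q', 'R871T']
Mutations(Zeta) = ['E120Q', 'E780M', 'F279W', 'G814R', 'G991N', 'I830G', 'P83Q', 'R871T']
Intersection: ['E120Q', 'E780M', 'G814R', 'G991N', 'I830G', 'R871T'] ∩ ['E120Q', 'E780M', 'F279W', 'G814R', 'G991N', 'I830G', 'P83Q', 'R871T'] = ['E120Q', 'E780M', 'G814R', 'G991N', 'I830G', 'R871T']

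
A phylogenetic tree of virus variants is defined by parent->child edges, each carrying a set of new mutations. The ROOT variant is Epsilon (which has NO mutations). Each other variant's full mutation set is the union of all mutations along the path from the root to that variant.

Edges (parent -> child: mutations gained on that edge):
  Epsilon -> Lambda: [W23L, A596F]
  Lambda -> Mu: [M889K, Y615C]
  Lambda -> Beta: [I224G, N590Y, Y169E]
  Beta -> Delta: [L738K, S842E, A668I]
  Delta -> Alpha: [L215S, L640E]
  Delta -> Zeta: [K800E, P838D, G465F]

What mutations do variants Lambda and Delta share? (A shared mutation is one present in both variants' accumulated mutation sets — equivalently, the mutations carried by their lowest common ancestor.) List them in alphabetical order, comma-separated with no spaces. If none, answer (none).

Answer: A596F,W23L

Derivation:
Accumulating mutations along path to Lambda:
  At Epsilon: gained [] -> total []
  At Lambda: gained ['W23L', 'A596F'] -> total ['A596F', 'W23L']
Mutations(Lambda) = ['A596F', 'W23L']
Accumulating mutations along path to Delta:
  At Epsilon: gained [] -> total []
  At Lambda: gained ['W23L', 'A596F'] -> total ['A596F', 'W23L']
  At Beta: gained ['I224G', 'N590Y', 'Y169E'] -> total ['A596F', 'I224G', 'N590Y', 'W23L', 'Y169E']
  At Delta: gained ['L738K', 'S842E', 'A668I'] -> total ['A596F', 'A668I', 'I224G', 'L738K', 'N590Y', 'S842E', 'W23L', 'Y169E']
Mutations(Delta) = ['A596F', 'A668I', 'I224G', 'L738K', 'N590Y', 'S842E', 'W23L', 'Y169E']
Intersection: ['A596F', 'W23L'] ∩ ['A596F', 'A668I', 'I224G', 'L738K', 'N590Y', 'S842E', 'W23L', 'Y169E'] = ['A596F', 'W23L']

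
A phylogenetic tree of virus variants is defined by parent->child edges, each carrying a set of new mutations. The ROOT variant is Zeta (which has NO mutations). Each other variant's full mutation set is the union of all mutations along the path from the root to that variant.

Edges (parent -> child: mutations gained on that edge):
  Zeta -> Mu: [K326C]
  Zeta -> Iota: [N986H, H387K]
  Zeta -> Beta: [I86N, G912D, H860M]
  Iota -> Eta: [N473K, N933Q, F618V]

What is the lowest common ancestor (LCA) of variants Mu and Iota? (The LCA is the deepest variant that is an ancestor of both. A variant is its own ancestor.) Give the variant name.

Path from root to Mu: Zeta -> Mu
  ancestors of Mu: {Zeta, Mu}
Path from root to Iota: Zeta -> Iota
  ancestors of Iota: {Zeta, Iota}
Common ancestors: {Zeta}
Walk up from Iota: Iota (not in ancestors of Mu), Zeta (in ancestors of Mu)
Deepest common ancestor (LCA) = Zeta

Answer: Zeta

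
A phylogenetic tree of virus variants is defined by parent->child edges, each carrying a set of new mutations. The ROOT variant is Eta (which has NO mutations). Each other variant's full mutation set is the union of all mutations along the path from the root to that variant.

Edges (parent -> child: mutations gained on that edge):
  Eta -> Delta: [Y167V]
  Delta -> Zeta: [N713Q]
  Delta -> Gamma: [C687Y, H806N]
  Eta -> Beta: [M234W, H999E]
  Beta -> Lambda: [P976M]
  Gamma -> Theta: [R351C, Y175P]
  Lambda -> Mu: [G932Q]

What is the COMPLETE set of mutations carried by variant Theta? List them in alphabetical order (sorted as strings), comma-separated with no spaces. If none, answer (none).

At Eta: gained [] -> total []
At Delta: gained ['Y167V'] -> total ['Y167V']
At Gamma: gained ['C687Y', 'H806N'] -> total ['C687Y', 'H806N', 'Y167V']
At Theta: gained ['R351C', 'Y175P'] -> total ['C687Y', 'H806N', 'R351C', 'Y167V', 'Y175P']

Answer: C687Y,H806N,R351C,Y167V,Y175P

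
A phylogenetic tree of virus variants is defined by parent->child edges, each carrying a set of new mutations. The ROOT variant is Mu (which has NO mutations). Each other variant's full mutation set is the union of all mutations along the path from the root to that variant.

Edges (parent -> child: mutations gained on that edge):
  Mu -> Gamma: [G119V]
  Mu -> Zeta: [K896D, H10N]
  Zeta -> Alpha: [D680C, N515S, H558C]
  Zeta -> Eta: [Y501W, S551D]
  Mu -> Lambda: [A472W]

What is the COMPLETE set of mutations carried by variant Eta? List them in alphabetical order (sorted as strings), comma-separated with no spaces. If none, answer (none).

At Mu: gained [] -> total []
At Zeta: gained ['K896D', 'H10N'] -> total ['H10N', 'K896D']
At Eta: gained ['Y501W', 'S551D'] -> total ['H10N', 'K896D', 'S551D', 'Y501W']

Answer: H10N,K896D,S551D,Y501W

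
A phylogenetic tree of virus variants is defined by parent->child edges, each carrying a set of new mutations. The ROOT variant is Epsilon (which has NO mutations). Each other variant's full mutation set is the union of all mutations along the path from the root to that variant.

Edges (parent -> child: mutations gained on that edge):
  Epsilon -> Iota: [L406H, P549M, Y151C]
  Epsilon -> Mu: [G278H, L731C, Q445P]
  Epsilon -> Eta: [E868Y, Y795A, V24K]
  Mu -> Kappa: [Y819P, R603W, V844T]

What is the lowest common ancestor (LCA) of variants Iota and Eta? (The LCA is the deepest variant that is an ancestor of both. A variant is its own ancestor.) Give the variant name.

Answer: Epsilon

Derivation:
Path from root to Iota: Epsilon -> Iota
  ancestors of Iota: {Epsilon, Iota}
Path from root to Eta: Epsilon -> Eta
  ancestors of Eta: {Epsilon, Eta}
Common ancestors: {Epsilon}
Walk up from Eta: Eta (not in ancestors of Iota), Epsilon (in ancestors of Iota)
Deepest common ancestor (LCA) = Epsilon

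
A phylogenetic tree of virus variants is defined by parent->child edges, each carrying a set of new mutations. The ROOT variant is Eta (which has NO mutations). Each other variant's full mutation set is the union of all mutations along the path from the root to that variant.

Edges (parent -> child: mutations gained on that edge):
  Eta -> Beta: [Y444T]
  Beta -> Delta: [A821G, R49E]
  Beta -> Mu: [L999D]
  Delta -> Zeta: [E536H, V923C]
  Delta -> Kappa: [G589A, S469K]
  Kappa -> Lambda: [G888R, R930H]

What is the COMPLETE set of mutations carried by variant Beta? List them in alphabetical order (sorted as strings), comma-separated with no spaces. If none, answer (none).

At Eta: gained [] -> total []
At Beta: gained ['Y444T'] -> total ['Y444T']

Answer: Y444T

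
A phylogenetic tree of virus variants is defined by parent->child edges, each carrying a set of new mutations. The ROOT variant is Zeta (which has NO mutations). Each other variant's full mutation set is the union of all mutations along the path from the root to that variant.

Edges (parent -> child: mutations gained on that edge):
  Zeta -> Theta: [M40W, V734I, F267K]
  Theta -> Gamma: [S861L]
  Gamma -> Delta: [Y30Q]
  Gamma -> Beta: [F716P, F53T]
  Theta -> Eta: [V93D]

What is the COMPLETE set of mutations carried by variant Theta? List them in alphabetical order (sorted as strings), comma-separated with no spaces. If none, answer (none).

Answer: F267K,M40W,V734I

Derivation:
At Zeta: gained [] -> total []
At Theta: gained ['M40W', 'V734I', 'F267K'] -> total ['F267K', 'M40W', 'V734I']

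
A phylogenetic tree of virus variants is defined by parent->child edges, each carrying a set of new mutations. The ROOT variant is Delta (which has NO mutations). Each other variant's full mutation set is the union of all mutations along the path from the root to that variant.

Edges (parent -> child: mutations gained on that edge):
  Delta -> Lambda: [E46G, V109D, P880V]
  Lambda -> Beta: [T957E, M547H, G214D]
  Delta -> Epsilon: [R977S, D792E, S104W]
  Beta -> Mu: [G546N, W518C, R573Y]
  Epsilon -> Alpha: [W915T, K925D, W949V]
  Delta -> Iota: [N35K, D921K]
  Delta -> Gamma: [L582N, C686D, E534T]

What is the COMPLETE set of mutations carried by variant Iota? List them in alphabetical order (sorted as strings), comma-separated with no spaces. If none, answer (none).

Answer: D921K,N35K

Derivation:
At Delta: gained [] -> total []
At Iota: gained ['N35K', 'D921K'] -> total ['D921K', 'N35K']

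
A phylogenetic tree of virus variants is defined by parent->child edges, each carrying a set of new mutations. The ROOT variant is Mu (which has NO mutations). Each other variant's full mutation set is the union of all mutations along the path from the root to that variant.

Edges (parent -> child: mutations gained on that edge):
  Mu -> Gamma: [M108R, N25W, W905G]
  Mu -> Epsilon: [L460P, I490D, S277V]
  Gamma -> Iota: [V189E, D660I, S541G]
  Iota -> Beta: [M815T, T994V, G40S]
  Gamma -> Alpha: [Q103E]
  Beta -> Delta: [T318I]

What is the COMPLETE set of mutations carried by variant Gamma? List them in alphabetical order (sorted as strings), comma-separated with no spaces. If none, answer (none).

Answer: M108R,N25W,W905G

Derivation:
At Mu: gained [] -> total []
At Gamma: gained ['M108R', 'N25W', 'W905G'] -> total ['M108R', 'N25W', 'W905G']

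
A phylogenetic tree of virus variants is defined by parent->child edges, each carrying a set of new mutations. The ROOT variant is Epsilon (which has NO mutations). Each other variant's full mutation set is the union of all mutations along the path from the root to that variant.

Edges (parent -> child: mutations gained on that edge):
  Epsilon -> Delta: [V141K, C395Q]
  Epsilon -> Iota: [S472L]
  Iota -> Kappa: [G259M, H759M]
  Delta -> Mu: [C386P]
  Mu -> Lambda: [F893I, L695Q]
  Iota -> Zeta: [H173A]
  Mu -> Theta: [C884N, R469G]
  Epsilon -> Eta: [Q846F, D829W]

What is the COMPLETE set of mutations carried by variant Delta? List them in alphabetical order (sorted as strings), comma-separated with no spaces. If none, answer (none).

At Epsilon: gained [] -> total []
At Delta: gained ['V141K', 'C395Q'] -> total ['C395Q', 'V141K']

Answer: C395Q,V141K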